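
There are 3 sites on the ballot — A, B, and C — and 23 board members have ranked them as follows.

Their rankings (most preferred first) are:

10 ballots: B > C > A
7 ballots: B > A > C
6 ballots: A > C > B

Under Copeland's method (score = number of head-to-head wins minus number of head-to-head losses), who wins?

B

Pairwise results:
  A vs B: B wins 17–6.
  A vs C: A wins 13–10.
  B vs C: B wins 17–6.
Copeland scores (wins − losses):
  A: 1 − 1 = 0
  B: 2 − 0 = 2
  C: 0 − 2 = -2
B has the best Copeland score.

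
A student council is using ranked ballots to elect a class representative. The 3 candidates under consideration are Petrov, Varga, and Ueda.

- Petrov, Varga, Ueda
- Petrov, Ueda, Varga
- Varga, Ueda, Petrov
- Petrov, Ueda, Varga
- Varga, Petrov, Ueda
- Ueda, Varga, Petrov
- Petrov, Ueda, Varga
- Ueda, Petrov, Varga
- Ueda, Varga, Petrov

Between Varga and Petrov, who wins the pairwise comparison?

Petrov

Ballots ranking Varga above Petrov: 4.
Ballots ranking Petrov above Varga: 5.
Petrov wins the head-to-head, 5–4.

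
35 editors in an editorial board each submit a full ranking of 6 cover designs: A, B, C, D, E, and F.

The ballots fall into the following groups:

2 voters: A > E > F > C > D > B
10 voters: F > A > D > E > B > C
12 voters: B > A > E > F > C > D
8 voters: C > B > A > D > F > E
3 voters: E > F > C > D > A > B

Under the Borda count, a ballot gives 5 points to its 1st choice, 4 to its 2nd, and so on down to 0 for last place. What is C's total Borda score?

65

Borda scores:
  A: 2·5 + 10·4 + 12·4 + 8·3 + 3·1 = 125
  B: 2·0 + 10·1 + 12·5 + 8·4 + 3·0 = 102
  C: 2·2 + 10·0 + 12·1 + 8·5 + 3·3 = 65
  D: 2·1 + 10·3 + 12·0 + 8·2 + 3·2 = 54
  E: 2·4 + 10·2 + 12·3 + 8·0 + 3·5 = 79
  F: 2·3 + 10·5 + 12·2 + 8·1 + 3·4 = 100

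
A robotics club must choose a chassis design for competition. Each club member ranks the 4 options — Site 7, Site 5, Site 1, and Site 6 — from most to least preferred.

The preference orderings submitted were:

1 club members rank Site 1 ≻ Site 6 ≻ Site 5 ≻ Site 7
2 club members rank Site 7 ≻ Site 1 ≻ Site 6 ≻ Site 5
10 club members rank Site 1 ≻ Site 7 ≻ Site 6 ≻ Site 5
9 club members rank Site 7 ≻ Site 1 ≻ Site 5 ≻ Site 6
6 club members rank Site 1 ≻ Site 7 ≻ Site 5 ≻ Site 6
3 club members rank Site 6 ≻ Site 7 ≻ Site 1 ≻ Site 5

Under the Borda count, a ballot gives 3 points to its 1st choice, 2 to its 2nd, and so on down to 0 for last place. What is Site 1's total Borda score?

Borda scores:
  Site 7: 0 + 2·3 + 10·2 + 9·3 + 6·2 + 3·2 = 71
  Site 5: 1 + 2·0 + 10·0 + 9·1 + 6·1 + 3·0 = 16
  Site 1: 3 + 2·2 + 10·3 + 9·2 + 6·3 + 3·1 = 76
  Site 6: 2 + 2·1 + 10·1 + 9·0 + 6·0 + 3·3 = 23

76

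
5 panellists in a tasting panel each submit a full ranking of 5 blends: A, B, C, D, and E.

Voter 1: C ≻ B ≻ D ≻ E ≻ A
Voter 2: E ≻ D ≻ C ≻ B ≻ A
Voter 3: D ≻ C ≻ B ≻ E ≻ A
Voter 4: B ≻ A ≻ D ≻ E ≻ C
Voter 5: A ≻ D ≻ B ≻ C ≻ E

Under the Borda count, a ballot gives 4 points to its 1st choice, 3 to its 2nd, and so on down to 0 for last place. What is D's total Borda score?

Borda scores:
  A: 0 + 0 + 0 + 3 + 4 = 7
  B: 3 + 1 + 2 + 4 + 2 = 12
  C: 4 + 2 + 3 + 0 + 1 = 10
  D: 2 + 3 + 4 + 2 + 3 = 14
  E: 1 + 4 + 1 + 1 + 0 = 7

14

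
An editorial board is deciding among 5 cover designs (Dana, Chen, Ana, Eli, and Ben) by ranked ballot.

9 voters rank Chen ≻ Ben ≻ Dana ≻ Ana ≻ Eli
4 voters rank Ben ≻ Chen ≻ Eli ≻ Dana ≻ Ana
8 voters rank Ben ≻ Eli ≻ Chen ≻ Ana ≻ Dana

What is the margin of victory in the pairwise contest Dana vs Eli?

3

Ballots ranking Dana above Eli: 9.
Ballots ranking Eli above Dana: 4+8 = 12.
Eli wins 12–9, a margin of 3.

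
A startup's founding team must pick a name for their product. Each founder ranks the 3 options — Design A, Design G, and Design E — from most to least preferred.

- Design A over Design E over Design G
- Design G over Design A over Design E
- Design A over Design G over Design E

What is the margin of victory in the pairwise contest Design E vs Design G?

1

Ballots ranking Design E above Design G: 1.
Ballots ranking Design G above Design E: 2.
Design G wins 2–1, a margin of 1.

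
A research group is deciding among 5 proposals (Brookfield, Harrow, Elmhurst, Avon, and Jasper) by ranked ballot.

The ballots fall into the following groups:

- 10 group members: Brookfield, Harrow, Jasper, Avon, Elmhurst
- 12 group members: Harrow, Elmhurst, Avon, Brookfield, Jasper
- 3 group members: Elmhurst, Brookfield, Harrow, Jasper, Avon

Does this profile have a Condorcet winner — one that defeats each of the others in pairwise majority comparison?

Head-to-head results (25 voters total):
Brookfield vs Harrow: Brookfield wins 13–12.
Brookfield vs Elmhurst: Elmhurst wins 15–10.
Brookfield vs Avon: Brookfield wins 13–12.
Brookfield vs Jasper: Brookfield wins 25–0.
Harrow vs Elmhurst: Harrow wins 22–3.
Harrow vs Avon: Harrow wins 25–0.
Harrow vs Jasper: Harrow wins 25–0.
Elmhurst vs Avon: Elmhurst wins 15–10.
Elmhurst vs Jasper: Elmhurst wins 15–10.
Avon vs Jasper: Jasper wins 13–12.
No candidate beats all others: Brookfield beats Harrow beats Elmhurst beats Brookfield, a majority cycle.

No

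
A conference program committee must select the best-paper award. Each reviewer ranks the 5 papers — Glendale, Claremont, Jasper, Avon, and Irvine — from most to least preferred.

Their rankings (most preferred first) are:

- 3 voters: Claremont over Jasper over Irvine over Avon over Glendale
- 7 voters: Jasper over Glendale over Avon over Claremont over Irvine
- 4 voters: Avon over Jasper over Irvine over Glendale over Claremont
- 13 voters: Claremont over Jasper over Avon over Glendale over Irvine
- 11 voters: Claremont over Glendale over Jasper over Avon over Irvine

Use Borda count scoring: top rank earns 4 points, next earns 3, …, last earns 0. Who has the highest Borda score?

Claremont

Borda scores:
  Glendale: 3·0 + 7·3 + 4·1 + 13·1 + 11·3 = 71
  Claremont: 3·4 + 7·1 + 4·0 + 13·4 + 11·4 = 115
  Jasper: 3·3 + 7·4 + 4·3 + 13·3 + 11·2 = 110
  Avon: 3·1 + 7·2 + 4·4 + 13·2 + 11·1 = 70
  Irvine: 3·2 + 7·0 + 4·2 + 13·0 + 11·0 = 14
Claremont has the highest total.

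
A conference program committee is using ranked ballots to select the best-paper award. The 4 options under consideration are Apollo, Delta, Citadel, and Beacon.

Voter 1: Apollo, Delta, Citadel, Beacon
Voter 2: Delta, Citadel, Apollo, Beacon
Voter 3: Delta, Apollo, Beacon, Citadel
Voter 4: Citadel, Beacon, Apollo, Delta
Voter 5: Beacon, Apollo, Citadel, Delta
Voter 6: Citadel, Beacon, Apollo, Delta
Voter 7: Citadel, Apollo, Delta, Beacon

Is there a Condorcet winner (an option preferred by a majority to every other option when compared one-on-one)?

Head-to-head results (7 voters total):
Apollo vs Delta: Apollo wins 5–2.
Apollo vs Citadel: Citadel wins 4–3.
Apollo vs Beacon: Apollo wins 4–3.
Delta vs Citadel: Citadel wins 4–3.
Delta vs Beacon: Delta wins 4–3.
Citadel vs Beacon: Citadel wins 5–2.
Citadel beats each rival — Apollo (4–3), Delta (4–3), Beacon (5–2) — so Citadel is the Condorcet winner.

Yes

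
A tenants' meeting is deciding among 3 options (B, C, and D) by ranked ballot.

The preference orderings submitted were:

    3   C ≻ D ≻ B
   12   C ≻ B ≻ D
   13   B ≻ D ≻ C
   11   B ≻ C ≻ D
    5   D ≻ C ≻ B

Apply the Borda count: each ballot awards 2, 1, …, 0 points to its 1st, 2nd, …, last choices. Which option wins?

B

Borda scores:
  B: 3·0 + 12·1 + 13·2 + 11·2 + 5·0 = 60
  C: 3·2 + 12·2 + 13·0 + 11·1 + 5·1 = 46
  D: 3·1 + 12·0 + 13·1 + 11·0 + 5·2 = 26
B has the highest total.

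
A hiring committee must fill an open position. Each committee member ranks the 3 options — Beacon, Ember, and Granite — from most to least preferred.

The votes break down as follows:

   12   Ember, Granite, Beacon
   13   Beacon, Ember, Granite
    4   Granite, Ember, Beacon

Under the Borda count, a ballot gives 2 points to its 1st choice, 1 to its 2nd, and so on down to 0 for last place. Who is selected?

Ember

Borda scores:
  Beacon: 12·0 + 13·2 + 4·0 = 26
  Ember: 12·2 + 13·1 + 4·1 = 41
  Granite: 12·1 + 13·0 + 4·2 = 20
Ember has the highest total.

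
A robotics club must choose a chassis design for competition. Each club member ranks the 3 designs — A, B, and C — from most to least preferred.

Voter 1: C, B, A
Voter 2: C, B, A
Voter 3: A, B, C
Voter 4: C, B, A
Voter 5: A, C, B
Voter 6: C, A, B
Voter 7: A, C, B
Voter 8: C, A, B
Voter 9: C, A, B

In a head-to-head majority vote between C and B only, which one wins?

C

Ballots ranking C above B: 8.
Ballots ranking B above C: 1.
C wins the head-to-head, 8–1.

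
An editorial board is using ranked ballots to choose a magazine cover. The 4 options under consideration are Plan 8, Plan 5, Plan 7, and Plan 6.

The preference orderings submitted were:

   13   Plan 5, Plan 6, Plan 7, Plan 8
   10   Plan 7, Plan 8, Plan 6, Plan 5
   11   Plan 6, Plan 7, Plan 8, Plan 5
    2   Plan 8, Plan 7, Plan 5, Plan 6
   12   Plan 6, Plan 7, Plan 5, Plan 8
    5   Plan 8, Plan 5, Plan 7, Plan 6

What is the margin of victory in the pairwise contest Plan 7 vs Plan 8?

39

Ballots ranking Plan 7 above Plan 8: 13+10+11+12 = 46.
Ballots ranking Plan 8 above Plan 7: 2+5 = 7.
Plan 7 wins 46–7, a margin of 39.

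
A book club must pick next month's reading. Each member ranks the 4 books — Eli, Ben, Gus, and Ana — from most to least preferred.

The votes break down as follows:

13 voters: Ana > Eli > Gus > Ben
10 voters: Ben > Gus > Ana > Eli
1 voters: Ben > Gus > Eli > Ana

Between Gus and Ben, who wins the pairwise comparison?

Ballots ranking Gus above Ben: 13.
Ballots ranking Ben above Gus: 10+1 = 11.
Gus wins the head-to-head, 13–11.

Gus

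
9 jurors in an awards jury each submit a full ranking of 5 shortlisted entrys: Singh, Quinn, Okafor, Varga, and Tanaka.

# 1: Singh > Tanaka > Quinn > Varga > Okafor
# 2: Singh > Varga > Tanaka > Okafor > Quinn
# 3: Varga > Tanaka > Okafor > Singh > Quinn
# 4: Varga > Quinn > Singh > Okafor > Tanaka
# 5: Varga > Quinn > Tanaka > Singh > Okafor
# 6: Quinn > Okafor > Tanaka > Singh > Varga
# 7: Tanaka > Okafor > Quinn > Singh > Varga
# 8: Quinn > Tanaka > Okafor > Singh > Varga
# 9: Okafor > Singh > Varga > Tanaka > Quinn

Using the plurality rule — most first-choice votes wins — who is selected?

Varga

First-place vote totals:
  Singh: 2
  Quinn: 2
  Okafor: 1
  Varga: 3
  Tanaka: 1
Varga has the most first-place votes.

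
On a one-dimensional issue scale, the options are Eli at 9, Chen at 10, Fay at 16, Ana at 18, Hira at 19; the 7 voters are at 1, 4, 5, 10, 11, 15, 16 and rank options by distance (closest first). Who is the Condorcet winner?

Chen

With single-peaked preferences on a line, the Condorcet winner is the candidate closest to the median voter.
The median voter (position 10) is closest to Chen at 10.
Check: Chen vs Fay — voters closer to Chen: 5 of 7.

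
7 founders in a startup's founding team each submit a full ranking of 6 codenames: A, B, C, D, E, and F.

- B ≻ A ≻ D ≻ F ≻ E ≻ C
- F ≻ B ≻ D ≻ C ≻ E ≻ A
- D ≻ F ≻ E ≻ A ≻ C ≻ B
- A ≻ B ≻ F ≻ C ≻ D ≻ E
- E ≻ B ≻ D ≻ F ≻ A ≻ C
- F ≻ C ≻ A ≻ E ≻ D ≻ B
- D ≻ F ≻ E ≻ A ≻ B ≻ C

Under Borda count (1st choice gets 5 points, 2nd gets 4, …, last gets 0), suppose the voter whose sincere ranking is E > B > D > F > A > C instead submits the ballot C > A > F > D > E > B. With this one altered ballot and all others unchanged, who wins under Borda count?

Borda totals with the altered ballot: A 20, B 14, C 14, D 20, E 11, F 26.
The winner is unchanged: still F.

F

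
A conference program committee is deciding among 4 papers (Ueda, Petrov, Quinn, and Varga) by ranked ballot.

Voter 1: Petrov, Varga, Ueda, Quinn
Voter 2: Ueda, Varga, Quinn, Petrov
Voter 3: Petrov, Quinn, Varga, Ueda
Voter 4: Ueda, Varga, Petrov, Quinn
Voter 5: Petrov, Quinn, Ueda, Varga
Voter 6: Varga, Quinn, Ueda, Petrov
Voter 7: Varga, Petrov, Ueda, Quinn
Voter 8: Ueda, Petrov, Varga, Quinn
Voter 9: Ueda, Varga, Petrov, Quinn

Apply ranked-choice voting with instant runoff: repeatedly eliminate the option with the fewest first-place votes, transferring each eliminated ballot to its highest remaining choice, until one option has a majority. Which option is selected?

Ueda

Round 1: Ueda 4, Petrov 3, Varga 2, Quinn 0. Quinn has the fewest and is eliminated.
Round 2: Ueda 4, Petrov 3, Varga 2. Varga has the fewest and is eliminated.
Round 3: Ueda 5, Petrov 4. Ueda has a majority.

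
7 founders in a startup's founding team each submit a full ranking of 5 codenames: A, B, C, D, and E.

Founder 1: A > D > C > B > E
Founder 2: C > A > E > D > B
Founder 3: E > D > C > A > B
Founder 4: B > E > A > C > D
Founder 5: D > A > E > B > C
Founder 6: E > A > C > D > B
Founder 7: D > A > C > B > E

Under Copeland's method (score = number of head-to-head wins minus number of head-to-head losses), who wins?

A

Pairwise results:
  A vs B: A wins 6–1.
  A vs C: A wins 5–2.
  A vs D: A wins 4–3.
  A vs E: A wins 4–3.
  B vs C: C wins 5–2.
  B vs D: D wins 6–1.
  B vs E: E wins 4–3.
  C vs D: D wins 4–3.
  C vs E: E wins 4–3.
  D vs E: E wins 4–3.
Copeland scores (wins − losses):
  A: 4 − 0 = 4
  B: 0 − 4 = -4
  C: 1 − 3 = -2
  D: 2 − 2 = 0
  E: 3 − 1 = 2
A has the best Copeland score.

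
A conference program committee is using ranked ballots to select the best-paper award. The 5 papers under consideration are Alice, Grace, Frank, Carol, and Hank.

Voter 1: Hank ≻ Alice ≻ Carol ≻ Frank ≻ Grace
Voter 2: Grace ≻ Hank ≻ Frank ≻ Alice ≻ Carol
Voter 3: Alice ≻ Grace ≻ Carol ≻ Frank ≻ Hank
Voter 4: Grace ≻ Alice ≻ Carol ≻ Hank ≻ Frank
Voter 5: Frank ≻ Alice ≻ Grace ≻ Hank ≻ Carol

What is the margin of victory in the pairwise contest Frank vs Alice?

1

Ballots ranking Frank above Alice: 2.
Ballots ranking Alice above Frank: 3.
Alice wins 3–2, a margin of 1.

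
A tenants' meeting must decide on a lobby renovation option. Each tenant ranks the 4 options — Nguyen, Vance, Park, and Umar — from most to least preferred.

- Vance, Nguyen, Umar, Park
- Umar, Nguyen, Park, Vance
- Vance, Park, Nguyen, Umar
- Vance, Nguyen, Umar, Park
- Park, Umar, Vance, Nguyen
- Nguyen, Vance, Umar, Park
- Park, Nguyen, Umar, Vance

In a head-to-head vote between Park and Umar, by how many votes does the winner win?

Ballots ranking Park above Umar: 3.
Ballots ranking Umar above Park: 4.
Umar wins 4–3, a margin of 1.

1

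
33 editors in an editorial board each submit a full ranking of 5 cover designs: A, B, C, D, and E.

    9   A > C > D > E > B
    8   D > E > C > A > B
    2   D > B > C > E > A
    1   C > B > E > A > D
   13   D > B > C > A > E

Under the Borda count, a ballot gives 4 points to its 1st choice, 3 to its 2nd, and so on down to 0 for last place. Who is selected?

D

Borda scores:
  A: 9·4 + 8·1 + 2·0 + 1 + 13·1 = 58
  B: 9·0 + 8·0 + 2·3 + 3 + 13·3 = 48
  C: 9·3 + 8·2 + 2·2 + 4 + 13·2 = 77
  D: 9·2 + 8·4 + 2·4 + 0 + 13·4 = 110
  E: 9·1 + 8·3 + 2·1 + 2 + 13·0 = 37
D has the highest total.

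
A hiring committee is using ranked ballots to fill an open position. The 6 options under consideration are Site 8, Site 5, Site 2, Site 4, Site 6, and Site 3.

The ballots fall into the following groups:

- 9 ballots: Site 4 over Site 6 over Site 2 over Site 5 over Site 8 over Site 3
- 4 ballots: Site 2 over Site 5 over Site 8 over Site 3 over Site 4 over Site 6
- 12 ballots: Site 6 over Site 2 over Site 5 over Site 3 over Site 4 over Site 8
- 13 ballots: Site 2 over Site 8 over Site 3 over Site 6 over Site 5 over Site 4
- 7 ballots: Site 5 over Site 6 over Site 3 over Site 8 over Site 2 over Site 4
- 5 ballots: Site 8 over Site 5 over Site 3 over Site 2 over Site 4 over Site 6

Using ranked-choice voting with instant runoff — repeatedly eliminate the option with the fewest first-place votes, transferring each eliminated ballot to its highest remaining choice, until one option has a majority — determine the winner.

Round 1: Site 2 17, Site 6 12, Site 4 9, Site 5 7, Site 8 5, Site 3 0. Site 3 has the fewest and is eliminated.
Round 2: Site 2 17, Site 6 12, Site 4 9, Site 5 7, Site 8 5. Site 8 has the fewest and is eliminated.
Round 3: Site 2 17, Site 5 12, Site 6 12, Site 4 9. Site 4 has the fewest and is eliminated.
Round 4: Site 6 21, Site 2 17, Site 5 12. Site 5 has the fewest and is eliminated.
Round 5: Site 6 28, Site 2 22. Site 6 has a majority.

Site 6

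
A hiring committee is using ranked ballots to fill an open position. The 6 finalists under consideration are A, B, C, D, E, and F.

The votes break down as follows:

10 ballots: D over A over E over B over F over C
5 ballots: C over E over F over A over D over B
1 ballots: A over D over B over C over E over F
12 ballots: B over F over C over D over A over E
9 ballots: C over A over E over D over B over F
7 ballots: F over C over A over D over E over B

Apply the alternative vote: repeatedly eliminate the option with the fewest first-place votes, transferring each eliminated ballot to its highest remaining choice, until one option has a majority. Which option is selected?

B

Round 1: C 14, B 12, D 10, F 7, A 1, E 0. E has the fewest and is eliminated.
Round 2: C 14, B 12, D 10, F 7, A 1. A has the fewest and is eliminated.
Round 3: C 14, B 12, D 11, F 7. F has the fewest and is eliminated.
Round 4: C 21, B 12, D 11. D has the fewest and is eliminated.
Round 5: B 23, C 21. B has a majority.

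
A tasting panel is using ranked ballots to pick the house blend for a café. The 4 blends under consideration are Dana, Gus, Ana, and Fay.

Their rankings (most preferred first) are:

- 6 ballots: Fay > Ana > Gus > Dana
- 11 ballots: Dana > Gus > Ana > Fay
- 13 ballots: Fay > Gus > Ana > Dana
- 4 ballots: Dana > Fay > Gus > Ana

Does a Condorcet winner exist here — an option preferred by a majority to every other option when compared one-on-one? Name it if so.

Head-to-head results (34 voters total):
Dana vs Gus: Gus wins 19–15.
Dana vs Ana: Ana wins 19–15.
Dana vs Fay: Fay wins 19–15.
Gus vs Ana: Gus wins 28–6.
Gus vs Fay: Fay wins 23–11.
Ana vs Fay: Fay wins 23–11.
Fay beats each rival — Dana (19–15), Gus (23–11), Ana (23–11) — so Fay is the Condorcet winner.

Fay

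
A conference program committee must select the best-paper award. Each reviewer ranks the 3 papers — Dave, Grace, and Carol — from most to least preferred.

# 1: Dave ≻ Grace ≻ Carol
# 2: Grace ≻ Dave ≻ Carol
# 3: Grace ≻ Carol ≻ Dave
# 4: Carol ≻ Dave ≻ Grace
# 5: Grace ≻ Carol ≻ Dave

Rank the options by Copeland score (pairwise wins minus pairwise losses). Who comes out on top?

Grace

Pairwise results:
  Dave vs Grace: Grace wins 3–2.
  Dave vs Carol: Carol wins 3–2.
  Grace vs Carol: Grace wins 4–1.
Copeland scores (wins − losses):
  Dave: 0 − 2 = -2
  Grace: 2 − 0 = 2
  Carol: 1 − 1 = 0
Grace has the best Copeland score.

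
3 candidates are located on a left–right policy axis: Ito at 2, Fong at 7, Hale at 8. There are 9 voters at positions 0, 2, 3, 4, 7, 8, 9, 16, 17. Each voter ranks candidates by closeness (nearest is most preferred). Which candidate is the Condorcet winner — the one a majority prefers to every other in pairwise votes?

Fong

With single-peaked preferences on a line, the Condorcet winner is the candidate closest to the median voter.
The median voter (position 7) is closest to Fong at 7.
Check: Fong vs Hale — voters closer to Fong: 5 of 9.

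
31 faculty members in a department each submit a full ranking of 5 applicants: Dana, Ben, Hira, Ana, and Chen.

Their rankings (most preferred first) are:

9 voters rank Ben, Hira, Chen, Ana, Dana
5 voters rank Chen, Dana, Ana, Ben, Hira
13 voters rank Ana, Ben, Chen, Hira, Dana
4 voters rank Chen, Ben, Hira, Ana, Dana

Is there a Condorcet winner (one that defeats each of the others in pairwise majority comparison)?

No

Head-to-head results (31 voters total):
Dana vs Ben: Ben wins 26–5.
Dana vs Hira: Hira wins 26–5.
Dana vs Ana: Ana wins 26–5.
Dana vs Chen: Chen wins 31–0.
Ben vs Hira: Ben wins 31–0.
Ben vs Ana: Ana wins 18–13.
Ben vs Chen: Ben wins 22–9.
Hira vs Ana: Ana wins 18–13.
Hira vs Chen: Chen wins 22–9.
Ana vs Chen: Chen wins 18–13.
No candidate beats all others: Ben beats Chen beats Ana beats Ben, a majority cycle.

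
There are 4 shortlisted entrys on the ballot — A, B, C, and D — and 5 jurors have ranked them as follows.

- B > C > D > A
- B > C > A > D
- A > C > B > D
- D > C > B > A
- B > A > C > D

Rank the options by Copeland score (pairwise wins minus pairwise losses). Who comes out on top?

B

Pairwise results:
  A vs B: B wins 4–1.
  A vs C: C wins 3–2.
  A vs D: A wins 3–2.
  B vs C: B wins 3–2.
  B vs D: B wins 4–1.
  C vs D: C wins 4–1.
Copeland scores (wins − losses):
  A: 1 − 2 = -1
  B: 3 − 0 = 3
  C: 2 − 1 = 1
  D: 0 − 3 = -3
B has the best Copeland score.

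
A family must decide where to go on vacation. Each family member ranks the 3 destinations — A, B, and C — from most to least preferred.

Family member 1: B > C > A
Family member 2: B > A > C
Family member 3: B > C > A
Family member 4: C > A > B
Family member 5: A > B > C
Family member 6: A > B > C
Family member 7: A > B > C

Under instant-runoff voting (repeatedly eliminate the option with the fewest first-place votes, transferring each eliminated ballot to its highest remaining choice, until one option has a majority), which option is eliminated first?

C

Round 1: A 3, B 3, C 1. C has the fewest and is eliminated.
Round 2: A 4, B 3. A has a majority.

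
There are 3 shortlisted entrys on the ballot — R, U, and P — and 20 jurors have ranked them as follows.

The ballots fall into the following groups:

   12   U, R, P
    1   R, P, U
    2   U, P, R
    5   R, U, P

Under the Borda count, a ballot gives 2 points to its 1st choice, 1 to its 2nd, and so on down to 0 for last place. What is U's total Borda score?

33

Borda scores:
  R: 12·1 + 2 + 2·0 + 5·2 = 24
  U: 12·2 + 0 + 2·2 + 5·1 = 33
  P: 12·0 + 1 + 2·1 + 5·0 = 3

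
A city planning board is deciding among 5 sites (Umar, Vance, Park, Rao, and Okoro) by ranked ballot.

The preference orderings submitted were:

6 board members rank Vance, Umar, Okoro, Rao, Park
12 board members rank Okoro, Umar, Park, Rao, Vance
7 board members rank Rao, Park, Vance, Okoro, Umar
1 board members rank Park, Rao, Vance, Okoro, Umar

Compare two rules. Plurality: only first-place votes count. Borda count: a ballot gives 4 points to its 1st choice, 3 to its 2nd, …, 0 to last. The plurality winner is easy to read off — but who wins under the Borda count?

Plurality first-place counts: Umar 0, Vance 6, Park 1, Rao 7, Okoro 12 → Okoro.
Borda totals: Umar 54, Vance 40, Park 49, Rao 49, Okoro 68 → Okoro.

Okoro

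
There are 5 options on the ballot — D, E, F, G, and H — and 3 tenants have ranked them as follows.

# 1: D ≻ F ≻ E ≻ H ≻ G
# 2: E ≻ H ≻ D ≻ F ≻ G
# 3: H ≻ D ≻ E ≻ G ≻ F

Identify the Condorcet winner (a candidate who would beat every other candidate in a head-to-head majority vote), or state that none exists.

Head-to-head results (3 voters total):
D vs E: D wins 2–1.
D vs F: D wins 3–0.
D vs G: D wins 3–0.
D vs H: H wins 2–1.
E vs F: E wins 2–1.
E vs G: E wins 3–0.
E vs H: E wins 2–1.
F vs G: F wins 2–1.
F vs H: H wins 2–1.
G vs H: H wins 3–0.
No candidate beats all others: D beats E beats H beats D, a majority cycle.

There is no Condorcet winner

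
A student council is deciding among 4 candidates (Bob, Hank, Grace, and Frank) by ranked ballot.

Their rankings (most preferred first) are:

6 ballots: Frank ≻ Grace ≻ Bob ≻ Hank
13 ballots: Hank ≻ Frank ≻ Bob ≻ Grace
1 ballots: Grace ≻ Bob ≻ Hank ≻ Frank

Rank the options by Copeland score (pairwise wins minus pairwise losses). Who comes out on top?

Hank

Pairwise results:
  Bob vs Hank: Hank wins 13–7.
  Bob vs Grace: Bob wins 13–7.
  Bob vs Frank: Frank wins 19–1.
  Hank vs Grace: Hank wins 13–7.
  Hank vs Frank: Hank wins 14–6.
  Grace vs Frank: Frank wins 19–1.
Copeland scores (wins − losses):
  Bob: 1 − 2 = -1
  Hank: 3 − 0 = 3
  Grace: 0 − 3 = -3
  Frank: 2 − 1 = 1
Hank has the best Copeland score.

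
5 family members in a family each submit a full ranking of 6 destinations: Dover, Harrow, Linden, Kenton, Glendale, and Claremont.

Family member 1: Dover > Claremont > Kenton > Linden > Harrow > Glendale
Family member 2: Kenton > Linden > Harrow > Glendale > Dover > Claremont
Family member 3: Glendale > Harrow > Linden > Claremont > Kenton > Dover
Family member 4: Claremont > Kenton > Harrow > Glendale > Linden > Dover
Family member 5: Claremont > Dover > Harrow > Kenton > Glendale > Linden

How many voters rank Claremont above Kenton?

Ballots ranking Claremont above Kenton: 4.
Ballots ranking Kenton above Claremont: 1.
So 4 of 5 voters prefer Claremont to Kenton.

4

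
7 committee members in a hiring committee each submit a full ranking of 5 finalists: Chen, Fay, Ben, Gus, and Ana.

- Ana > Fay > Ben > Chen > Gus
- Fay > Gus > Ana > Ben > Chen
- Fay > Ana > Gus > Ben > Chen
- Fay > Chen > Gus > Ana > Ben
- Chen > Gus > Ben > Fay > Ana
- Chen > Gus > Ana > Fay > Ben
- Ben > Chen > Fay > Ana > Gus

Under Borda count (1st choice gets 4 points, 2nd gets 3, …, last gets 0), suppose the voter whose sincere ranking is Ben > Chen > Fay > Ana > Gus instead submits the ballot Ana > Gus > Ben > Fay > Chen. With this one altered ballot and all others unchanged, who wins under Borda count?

Fay

Borda totals with the altered ballot: Chen 12, Fay 18, Ben 8, Gus 16, Ana 16.
The winner is unchanged: still Fay.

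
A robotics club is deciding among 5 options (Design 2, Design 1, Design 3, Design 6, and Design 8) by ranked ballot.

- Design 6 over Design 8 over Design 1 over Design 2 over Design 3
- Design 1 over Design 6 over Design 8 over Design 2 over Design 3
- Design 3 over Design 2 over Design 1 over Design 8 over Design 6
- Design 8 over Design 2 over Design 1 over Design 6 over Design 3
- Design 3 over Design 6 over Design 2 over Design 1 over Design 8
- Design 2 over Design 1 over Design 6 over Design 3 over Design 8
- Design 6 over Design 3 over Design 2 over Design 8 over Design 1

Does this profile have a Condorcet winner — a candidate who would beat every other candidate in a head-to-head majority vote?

Head-to-head results (7 voters total):
Design 2 vs Design 1: Design 2 wins 5–2.
Design 2 vs Design 3: Design 2 wins 4–3.
Design 2 vs Design 6: Design 6 wins 4–3.
Design 2 vs Design 8: Design 2 wins 4–3.
Design 1 vs Design 3: Design 1 wins 4–3.
Design 1 vs Design 6: Design 1 wins 4–3.
Design 1 vs Design 8: Design 1 wins 4–3.
Design 3 vs Design 6: Design 6 wins 5–2.
Design 3 vs Design 8: Design 3 wins 4–3.
Design 6 vs Design 8: Design 6 wins 5–2.
No candidate beats all others: Design 2 beats Design 1 beats Design 6 beats Design 2, a majority cycle.

No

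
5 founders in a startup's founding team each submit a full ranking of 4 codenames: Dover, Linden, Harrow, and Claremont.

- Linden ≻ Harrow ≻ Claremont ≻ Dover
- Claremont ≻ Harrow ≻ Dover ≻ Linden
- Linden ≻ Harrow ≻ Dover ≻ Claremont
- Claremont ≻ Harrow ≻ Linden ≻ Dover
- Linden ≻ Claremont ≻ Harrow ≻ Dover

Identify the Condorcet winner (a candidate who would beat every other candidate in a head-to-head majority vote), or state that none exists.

Head-to-head results (5 voters total):
Dover vs Linden: Linden wins 4–1.
Dover vs Harrow: Harrow wins 5–0.
Dover vs Claremont: Claremont wins 4–1.
Linden vs Harrow: Linden wins 3–2.
Linden vs Claremont: Linden wins 3–2.
Harrow vs Claremont: Claremont wins 3–2.
Linden beats each rival — Dover (4–1), Harrow (3–2), Claremont (3–2) — so Linden is the Condorcet winner.

Linden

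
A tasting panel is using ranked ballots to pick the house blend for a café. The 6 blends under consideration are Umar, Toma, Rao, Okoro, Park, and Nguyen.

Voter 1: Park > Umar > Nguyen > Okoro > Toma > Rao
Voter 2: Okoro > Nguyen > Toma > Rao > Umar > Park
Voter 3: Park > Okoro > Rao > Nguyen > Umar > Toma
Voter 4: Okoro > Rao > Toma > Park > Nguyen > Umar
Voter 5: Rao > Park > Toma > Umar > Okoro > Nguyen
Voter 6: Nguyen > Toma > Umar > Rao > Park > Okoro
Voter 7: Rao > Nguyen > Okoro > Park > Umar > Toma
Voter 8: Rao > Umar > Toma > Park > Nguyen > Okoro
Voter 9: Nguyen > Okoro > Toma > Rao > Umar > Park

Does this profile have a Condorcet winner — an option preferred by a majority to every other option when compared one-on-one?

Head-to-head results (9 voters total):
Umar vs Toma: Toma wins 5–4.
Umar vs Rao: Rao wins 7–2.
Umar vs Okoro: Okoro wins 5–4.
Umar vs Park: Park wins 5–4.
Umar vs Nguyen: Nguyen wins 6–3.
Toma vs Rao: Rao wins 5–4.
Toma vs Okoro: Okoro wins 6–3.
Toma vs Park: Toma wins 5–4.
Toma vs Nguyen: Nguyen wins 6–3.
Rao vs Okoro: Okoro wins 5–4.
Rao vs Park: Rao wins 7–2.
Rao vs Nguyen: Rao wins 5–4.
Okoro vs Park: Park wins 5–4.
Okoro vs Nguyen: Nguyen wins 5–4.
Park vs Nguyen: Park wins 5–4.
No candidate beats all others: Toma beats Park beats Okoro beats Toma, a majority cycle.

No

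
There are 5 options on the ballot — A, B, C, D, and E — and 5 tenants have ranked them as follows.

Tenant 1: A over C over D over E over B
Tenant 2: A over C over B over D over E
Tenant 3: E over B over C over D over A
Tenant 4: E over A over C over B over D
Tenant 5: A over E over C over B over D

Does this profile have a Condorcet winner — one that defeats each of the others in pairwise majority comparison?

Yes

Head-to-head results (5 voters total):
A vs B: A wins 4–1.
A vs C: A wins 4–1.
A vs D: A wins 4–1.
A vs E: A wins 3–2.
B vs C: C wins 4–1.
B vs D: B wins 4–1.
B vs E: E wins 4–1.
C vs D: C wins 5–0.
C vs E: E wins 3–2.
D vs E: E wins 3–2.
A beats each rival — B (4–1), C (4–1), D (4–1), E (3–2) — so A is the Condorcet winner.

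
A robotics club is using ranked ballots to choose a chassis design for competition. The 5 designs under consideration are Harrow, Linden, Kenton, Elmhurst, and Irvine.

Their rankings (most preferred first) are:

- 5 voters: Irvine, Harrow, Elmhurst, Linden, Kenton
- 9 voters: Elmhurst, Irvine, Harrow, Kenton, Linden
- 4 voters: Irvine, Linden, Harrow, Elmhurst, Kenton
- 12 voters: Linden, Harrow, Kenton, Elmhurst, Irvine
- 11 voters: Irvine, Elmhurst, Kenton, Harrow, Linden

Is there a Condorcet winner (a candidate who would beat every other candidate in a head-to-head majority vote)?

Head-to-head results (41 voters total):
Harrow vs Linden: Harrow wins 25–16.
Harrow vs Kenton: Harrow wins 30–11.
Harrow vs Elmhurst: Harrow wins 21–20.
Harrow vs Irvine: Irvine wins 29–12.
Linden vs Kenton: Linden wins 21–20.
Linden vs Elmhurst: Elmhurst wins 25–16.
Linden vs Irvine: Irvine wins 29–12.
Kenton vs Elmhurst: Elmhurst wins 29–12.
Kenton vs Irvine: Irvine wins 29–12.
Elmhurst vs Irvine: Elmhurst wins 21–20.
No candidate beats all others: Harrow beats Elmhurst beats Irvine beats Harrow, a majority cycle.

No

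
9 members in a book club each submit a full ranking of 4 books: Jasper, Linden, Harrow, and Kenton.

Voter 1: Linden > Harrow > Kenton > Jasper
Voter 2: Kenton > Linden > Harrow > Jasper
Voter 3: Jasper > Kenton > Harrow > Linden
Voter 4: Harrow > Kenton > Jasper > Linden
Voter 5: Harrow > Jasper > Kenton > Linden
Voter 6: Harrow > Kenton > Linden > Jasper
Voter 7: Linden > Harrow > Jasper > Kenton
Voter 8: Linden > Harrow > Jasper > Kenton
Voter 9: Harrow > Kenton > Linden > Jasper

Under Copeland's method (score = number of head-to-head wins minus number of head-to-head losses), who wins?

Pairwise results:
  Jasper vs Linden: Linden wins 6–3.
  Jasper vs Harrow: Harrow wins 8–1.
  Jasper vs Kenton: Kenton wins 5–4.
  Linden vs Harrow: Harrow wins 5–4.
  Linden vs Kenton: Kenton wins 6–3.
  Harrow vs Kenton: Harrow wins 7–2.
Copeland scores (wins − losses):
  Jasper: 0 − 3 = -3
  Linden: 1 − 2 = -1
  Harrow: 3 − 0 = 3
  Kenton: 2 − 1 = 1
Harrow has the best Copeland score.

Harrow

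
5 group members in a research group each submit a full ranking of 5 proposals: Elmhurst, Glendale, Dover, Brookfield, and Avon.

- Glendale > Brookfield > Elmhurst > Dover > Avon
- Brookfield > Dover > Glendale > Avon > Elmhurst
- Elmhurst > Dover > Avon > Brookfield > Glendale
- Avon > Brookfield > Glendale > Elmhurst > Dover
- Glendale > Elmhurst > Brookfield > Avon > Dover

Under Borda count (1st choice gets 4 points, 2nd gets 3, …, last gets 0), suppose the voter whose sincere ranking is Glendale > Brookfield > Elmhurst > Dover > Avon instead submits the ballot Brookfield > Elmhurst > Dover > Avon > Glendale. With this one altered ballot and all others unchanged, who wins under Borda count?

Borda totals with the altered ballot: Elmhurst 11, Glendale 8, Dover 8, Brookfield 14, Avon 9.
The winner is unchanged: still Brookfield.

Brookfield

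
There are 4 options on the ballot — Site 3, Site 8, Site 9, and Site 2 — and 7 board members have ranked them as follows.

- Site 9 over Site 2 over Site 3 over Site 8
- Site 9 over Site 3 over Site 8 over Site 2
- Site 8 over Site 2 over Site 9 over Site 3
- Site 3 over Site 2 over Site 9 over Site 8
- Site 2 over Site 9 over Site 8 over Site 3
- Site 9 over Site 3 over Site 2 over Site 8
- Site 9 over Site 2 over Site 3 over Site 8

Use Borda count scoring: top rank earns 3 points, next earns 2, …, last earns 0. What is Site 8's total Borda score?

5

Borda scores:
  Site 3: 1 + 2 + 0 + 3 + 0 + 2 + 1 = 9
  Site 8: 0 + 1 + 3 + 0 + 1 + 0 + 0 = 5
  Site 9: 3 + 3 + 1 + 1 + 2 + 3 + 3 = 16
  Site 2: 2 + 0 + 2 + 2 + 3 + 1 + 2 = 12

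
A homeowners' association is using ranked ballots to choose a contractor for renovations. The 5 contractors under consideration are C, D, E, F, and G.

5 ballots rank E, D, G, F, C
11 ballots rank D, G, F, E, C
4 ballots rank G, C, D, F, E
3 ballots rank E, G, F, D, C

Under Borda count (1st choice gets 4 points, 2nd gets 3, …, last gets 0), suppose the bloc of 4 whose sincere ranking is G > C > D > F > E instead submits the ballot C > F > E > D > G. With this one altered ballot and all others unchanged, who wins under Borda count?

Borda totals with the altered ballot: C 16, D 66, E 51, F 45, G 52.
The winner is unchanged: still D.

D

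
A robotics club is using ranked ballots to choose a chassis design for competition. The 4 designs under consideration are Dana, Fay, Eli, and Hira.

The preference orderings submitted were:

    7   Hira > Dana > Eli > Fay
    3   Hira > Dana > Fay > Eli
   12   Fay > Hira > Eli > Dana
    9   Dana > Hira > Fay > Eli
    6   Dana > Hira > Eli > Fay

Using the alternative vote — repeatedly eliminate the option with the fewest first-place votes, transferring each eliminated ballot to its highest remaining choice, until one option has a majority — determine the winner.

Dana

Round 1: Dana 15, Fay 12, Hira 10, Eli 0. Eli has the fewest and is eliminated.
Round 2: Dana 15, Fay 12, Hira 10. Hira has the fewest and is eliminated.
Round 3: Dana 25, Fay 12. Dana has a majority.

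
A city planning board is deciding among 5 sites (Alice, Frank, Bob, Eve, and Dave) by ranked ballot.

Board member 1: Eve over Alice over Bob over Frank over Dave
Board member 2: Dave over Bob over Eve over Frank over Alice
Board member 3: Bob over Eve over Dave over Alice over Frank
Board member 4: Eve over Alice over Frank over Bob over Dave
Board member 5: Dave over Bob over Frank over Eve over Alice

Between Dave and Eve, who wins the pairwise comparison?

Ballots ranking Dave above Eve: 2.
Ballots ranking Eve above Dave: 3.
Eve wins the head-to-head, 3–2.

Eve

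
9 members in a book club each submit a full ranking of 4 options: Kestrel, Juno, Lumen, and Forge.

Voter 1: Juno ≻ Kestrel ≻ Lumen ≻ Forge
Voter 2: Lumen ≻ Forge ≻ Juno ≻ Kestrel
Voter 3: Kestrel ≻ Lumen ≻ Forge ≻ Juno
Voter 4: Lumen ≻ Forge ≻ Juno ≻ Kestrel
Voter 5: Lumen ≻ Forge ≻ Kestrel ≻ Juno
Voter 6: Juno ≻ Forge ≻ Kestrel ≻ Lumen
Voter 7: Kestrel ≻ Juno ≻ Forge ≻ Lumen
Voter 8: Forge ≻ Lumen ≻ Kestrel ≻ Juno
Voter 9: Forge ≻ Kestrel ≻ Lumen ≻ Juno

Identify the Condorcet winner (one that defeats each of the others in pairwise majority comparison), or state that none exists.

Head-to-head results (9 voters total):
Kestrel vs Juno: Kestrel wins 5–4.
Kestrel vs Lumen: Kestrel wins 5–4.
Kestrel vs Forge: Forge wins 6–3.
Juno vs Lumen: Lumen wins 6–3.
Juno vs Forge: Forge wins 6–3.
Lumen vs Forge: Lumen wins 5–4.
No candidate beats all others: Kestrel beats Lumen beats Forge beats Kestrel, a majority cycle.

There is no Condorcet winner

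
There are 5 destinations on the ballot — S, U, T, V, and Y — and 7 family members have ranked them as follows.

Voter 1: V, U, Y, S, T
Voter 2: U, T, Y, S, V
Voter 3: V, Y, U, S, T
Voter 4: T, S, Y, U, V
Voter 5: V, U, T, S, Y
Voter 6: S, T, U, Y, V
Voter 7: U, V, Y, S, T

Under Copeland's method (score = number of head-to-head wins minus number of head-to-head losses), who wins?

Pairwise results:
  S vs U: U wins 5–2.
  S vs T: S wins 4–3.
  S vs V: V wins 4–3.
  S vs Y: Y wins 4–3.
  U vs T: U wins 5–2.
  U vs V: U wins 4–3.
  U vs Y: U wins 5–2.
  T vs V: V wins 4–3.
  T vs Y: T wins 4–3.
  V vs Y: V wins 4–3.
Copeland scores (wins − losses):
  S: 1 − 3 = -2
  U: 4 − 0 = 4
  T: 1 − 3 = -2
  V: 3 − 1 = 2
  Y: 1 − 3 = -2
U has the best Copeland score.

U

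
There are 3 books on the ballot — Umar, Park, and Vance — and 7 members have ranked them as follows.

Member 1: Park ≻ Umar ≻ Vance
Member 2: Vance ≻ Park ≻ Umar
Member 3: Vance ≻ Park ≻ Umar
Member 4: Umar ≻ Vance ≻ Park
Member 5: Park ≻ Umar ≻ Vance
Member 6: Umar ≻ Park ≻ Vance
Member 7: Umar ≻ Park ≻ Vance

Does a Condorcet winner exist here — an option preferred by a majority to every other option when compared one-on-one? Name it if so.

Head-to-head results (7 voters total):
Umar vs Park: Park wins 4–3.
Umar vs Vance: Umar wins 5–2.
Park vs Vance: Park wins 4–3.
Park beats each rival — Umar (4–3), Vance (4–3) — so Park is the Condorcet winner.

Park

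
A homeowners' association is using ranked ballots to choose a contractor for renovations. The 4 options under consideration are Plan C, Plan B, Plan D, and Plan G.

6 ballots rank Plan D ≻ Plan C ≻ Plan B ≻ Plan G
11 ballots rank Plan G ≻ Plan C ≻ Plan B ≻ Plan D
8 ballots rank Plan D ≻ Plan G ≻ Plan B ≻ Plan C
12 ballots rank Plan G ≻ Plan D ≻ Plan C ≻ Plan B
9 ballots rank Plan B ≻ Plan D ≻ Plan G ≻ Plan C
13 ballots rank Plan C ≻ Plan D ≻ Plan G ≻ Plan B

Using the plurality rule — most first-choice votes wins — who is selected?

First-place vote totals:
  Plan C: 13
  Plan B: 9
  Plan D: 14
  Plan G: 23
Plan G has the most first-place votes.

Plan G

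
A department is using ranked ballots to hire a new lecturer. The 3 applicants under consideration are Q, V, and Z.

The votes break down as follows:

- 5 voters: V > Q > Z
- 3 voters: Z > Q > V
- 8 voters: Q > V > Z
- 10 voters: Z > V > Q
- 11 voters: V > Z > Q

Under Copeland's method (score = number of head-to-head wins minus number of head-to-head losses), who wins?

V

Pairwise results:
  Q vs V: V wins 26–11.
  Q vs Z: Z wins 24–13.
  V vs Z: V wins 24–13.
Copeland scores (wins − losses):
  Q: 0 − 2 = -2
  V: 2 − 0 = 2
  Z: 1 − 1 = 0
V has the best Copeland score.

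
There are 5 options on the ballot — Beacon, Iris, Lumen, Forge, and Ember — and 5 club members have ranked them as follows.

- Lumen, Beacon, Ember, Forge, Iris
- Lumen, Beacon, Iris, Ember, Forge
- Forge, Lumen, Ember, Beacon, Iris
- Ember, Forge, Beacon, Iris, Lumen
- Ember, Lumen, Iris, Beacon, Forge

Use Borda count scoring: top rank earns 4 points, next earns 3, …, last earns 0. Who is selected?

Lumen

Borda scores:
  Beacon: 3 + 3 + 1 + 2 + 1 = 10
  Iris: 0 + 2 + 0 + 1 + 2 = 5
  Lumen: 4 + 4 + 3 + 0 + 3 = 14
  Forge: 1 + 0 + 4 + 3 + 0 = 8
  Ember: 2 + 1 + 2 + 4 + 4 = 13
Lumen has the highest total.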